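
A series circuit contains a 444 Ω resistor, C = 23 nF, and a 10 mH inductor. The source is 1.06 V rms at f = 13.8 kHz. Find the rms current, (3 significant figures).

1.84 mA

ω = 2πf = 86710 rad/s
X_L = ωL = 867 Ω
X_C = 1/(ωC) = 501 Ω
Net reactance X = X_L − X_C = 366 Ω
Z = 444 + j366 Ω
|Z| = √(444² + 366²) = 575 Ω
I = V/|Z| = 1.06/575 = 1.84 mA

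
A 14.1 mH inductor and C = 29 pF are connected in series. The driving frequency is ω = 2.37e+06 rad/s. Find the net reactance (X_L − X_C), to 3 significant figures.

18900 Ω

X_L = ωL = 33400 Ω
X_C = 1/(ωC) = 14500 Ω
X = 33400 − 14500 = 18900 Ω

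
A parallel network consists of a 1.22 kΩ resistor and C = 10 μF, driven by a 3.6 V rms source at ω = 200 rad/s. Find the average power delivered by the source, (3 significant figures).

X_C = 1/(ωC) = 500 Ω
Parallel: admittances add. Y = 1/R + jωC
Y = (0.000820 + j0.00200) S
|Y| = 0.00216 S → |Z| = 1/|Y| = 463 Ω, ∠Z = −∠Y = -67.7°
I = V/|Z| = 7.78 mA
P = VI cos φ = 3.6 × 0.00778 × cos(-67.7°) = 10.6 mW

10.6 mW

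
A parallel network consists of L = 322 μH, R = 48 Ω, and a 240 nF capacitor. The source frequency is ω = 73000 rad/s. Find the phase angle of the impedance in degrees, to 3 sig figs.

50.2°

X_L = ωL = 23.5 Ω
X_C = 1/(ωC) = 57.1 Ω
Parallel: admittances add. Y = 1/R + 1/(jωL) + jωC
Y = (0.0208 − j0.0250) S
|Y| = 0.0326 S → |Z| = 1/|Y| = 30.7 Ω, ∠Z = −∠Y = 50.2°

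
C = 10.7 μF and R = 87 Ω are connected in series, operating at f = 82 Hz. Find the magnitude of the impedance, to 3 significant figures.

ω = 2πf = 515.2 rad/s
X_C = 1/(ωC) = 181 Ω
Z = 87.0 − j181 Ω
|Z| = √(87.0² + 181²) = 201 Ω

201 Ω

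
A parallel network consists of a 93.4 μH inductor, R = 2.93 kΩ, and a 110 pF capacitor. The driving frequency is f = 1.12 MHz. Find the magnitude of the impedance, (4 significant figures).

1217 Ω

ω = 2πf = 7.037e+06 rad/s
X_L = ωL = 657.3 Ω
X_C = 1/(ωC) = 1292 Ω
Parallel: admittances add. Y = 1/R + 1/(jωL) + jωC
Y = (0.0003413 − j0.0007474) S
|Y| = 0.0008216 S → |Z| = 1/|Y| = 1217 Ω, ∠Z = −∠Y = 65.46°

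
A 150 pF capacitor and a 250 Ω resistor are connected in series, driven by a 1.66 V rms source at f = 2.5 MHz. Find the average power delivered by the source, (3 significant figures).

2.84 mW

ω = 2πf = 1.571e+07 rad/s
X_C = 1/(ωC) = 424 Ω
Z = 250 − j424 Ω
|Z| = √(250² + 424²) = 493 Ω
∠Z = arctan(-424/250) = -59.5°
I = V/|Z| = 3.37 mA
P = VI cos φ = 1.66 × 0.00337 × cos(-59.5°) = 2.84 mW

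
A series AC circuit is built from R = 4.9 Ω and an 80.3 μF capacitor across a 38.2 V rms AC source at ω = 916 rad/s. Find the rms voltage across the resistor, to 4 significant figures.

X_C = 1/(ωC) = 13.60 Ω
Z = 4.900 − j13.60 Ω
|Z| = √(4.900² + 13.60²) = 14.45 Ω
I = V/|Z| = 2.643 A
V_R = I·|Z_R| = 2.643 × 4.900 = 12.95 V

12.95 V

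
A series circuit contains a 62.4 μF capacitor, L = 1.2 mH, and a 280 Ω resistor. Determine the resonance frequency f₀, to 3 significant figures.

582 Hz

ω₀ = 1/√(LC) = 1/√(0.0012 × 6.24e-05) = 3654 rad/s
f₀ = ω₀/(2π) = 582 Hz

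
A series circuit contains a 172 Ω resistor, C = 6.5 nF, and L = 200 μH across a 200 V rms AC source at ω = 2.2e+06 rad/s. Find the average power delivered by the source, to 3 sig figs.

41.3 W

X_L = ωL = 440 Ω
X_C = 1/(ωC) = 69.9 Ω
Net reactance X = X_L − X_C = 370 Ω
Z = 172 + j370 Ω
|Z| = √(172² + 370²) = 408 Ω
∠Z = arctan(370/172) = 65.1°
I = V/|Z| = 490 mA
P = VI cos φ = 200 × 0.490 × cos(65.1°) = 41.3 W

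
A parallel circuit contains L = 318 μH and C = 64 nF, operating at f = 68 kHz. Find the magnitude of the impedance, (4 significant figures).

ω = 2πf = 427300 rad/s
X_L = ωL = 135.9 Ω
X_C = 1/(ωC) = 36.57 Ω
Parallel: admittances add. Y = 1/(jωL) + jωC
Y = (0 + j0.01998) S
|Y| = 0.01998 S → |Z| = 1/|Y| = 50.04 Ω, ∠Z = −∠Y = -90.00°

50.04 Ω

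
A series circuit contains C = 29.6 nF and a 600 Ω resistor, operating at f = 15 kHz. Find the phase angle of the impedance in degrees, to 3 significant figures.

ω = 2πf = 94250 rad/s
X_C = 1/(ωC) = 358 Ω
Z = 600 − j358 Ω
|Z| = √(600² + 358²) = 699 Ω
∠Z = arctan(-358/600) = -30.9°

-30.9°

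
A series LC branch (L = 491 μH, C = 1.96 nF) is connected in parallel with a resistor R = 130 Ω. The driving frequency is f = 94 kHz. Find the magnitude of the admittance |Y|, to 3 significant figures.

ω = 2πf = 590600 rad/s
X_L = ωL = 290 Ω
X_C = 1/(ωC) = 864 Ω
Branch 1: Z₁ = R = 130 Ω
Branch 2 (series LC): Z₂ = j(X_L − X_C) = −j574 Ω
Parallel: Z = Z₁Z₂/(Z₁+Z₂), |Z| = 127 Ω, ∠Z = -12.8°
|Y| = 1/|Z| = 7.89 mS

7.89 mS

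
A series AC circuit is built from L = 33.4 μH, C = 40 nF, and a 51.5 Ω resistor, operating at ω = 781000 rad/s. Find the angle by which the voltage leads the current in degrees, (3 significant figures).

-6.56°

X_L = ωL = 26.1 Ω
X_C = 1/(ωC) = 32.0 Ω
Net reactance X = X_L − X_C = -5.92 Ω
Z = 51.5 − j5.92 Ω
|Z| = √(51.5² + 5.92²) = 51.8 Ω
∠Z = arctan(-5.92/51.5) = -6.56°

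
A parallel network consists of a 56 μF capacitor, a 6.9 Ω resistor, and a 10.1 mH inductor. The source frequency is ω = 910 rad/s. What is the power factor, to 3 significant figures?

0.929

X_L = ωL = 9.19 Ω
X_C = 1/(ωC) = 19.6 Ω
Parallel: admittances add. Y = 1/R + 1/(jωL) + jωC
Y = (0.145 − j0.0578) S
|Y| = 0.156 S → |Z| = 1/|Y| = 6.41 Ω, ∠Z = −∠Y = 21.8°
cos φ = cos(21.8°) = 0.929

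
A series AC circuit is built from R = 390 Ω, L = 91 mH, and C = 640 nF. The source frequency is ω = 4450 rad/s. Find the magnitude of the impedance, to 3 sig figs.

394 Ω

X_L = ωL = 405 Ω
X_C = 1/(ωC) = 351 Ω
Net reactance X = X_L − X_C = 53.8 Ω
Z = 390 + j53.8 Ω
|Z| = √(390² + 53.8²) = 394 Ω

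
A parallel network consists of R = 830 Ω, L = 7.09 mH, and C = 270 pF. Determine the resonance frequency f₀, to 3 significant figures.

115 kHz

ω₀ = 1/√(LC) = 1/√(0.00709 × 2.7e-10) = 722800 rad/s
f₀ = ω₀/(2π) = 115 kHz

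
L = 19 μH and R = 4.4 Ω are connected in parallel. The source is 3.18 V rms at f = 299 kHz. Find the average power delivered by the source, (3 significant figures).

2.30 W

ω = 2πf = 1.879e+06 rad/s
X_L = ωL = 35.7 Ω
Parallel: admittances add. Y = 1/R + 1/(jωL)
Y = (0.227 − j0.0280) S
|Y| = 0.229 S → |Z| = 1/|Y| = 4.37 Ω, ∠Z = −∠Y = 7.03°
I = V/|Z| = 728 mA
P = VI cos φ = 3.18 × 0.728 × cos(7.03°) = 2.30 W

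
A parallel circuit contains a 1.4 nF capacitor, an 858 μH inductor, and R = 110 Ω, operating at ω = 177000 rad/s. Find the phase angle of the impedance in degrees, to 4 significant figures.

34.88°

X_L = ωL = 151.9 Ω
X_C = 1/(ωC) = 4036 Ω
Parallel: admittances add. Y = 1/R + 1/(jωL) + jωC
Y = (0.009091 − j0.006337) S
|Y| = 0.01108 S → |Z| = 1/|Y| = 90.24 Ω, ∠Z = −∠Y = 34.88°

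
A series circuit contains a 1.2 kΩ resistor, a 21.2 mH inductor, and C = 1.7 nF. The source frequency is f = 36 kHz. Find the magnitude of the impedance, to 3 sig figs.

ω = 2πf = 226200 rad/s
X_L = ωL = 4800 Ω
X_C = 1/(ωC) = 2600 Ω
Net reactance X = X_L − X_C = 2190 Ω
Z = 1200 + j2190 Ω
|Z| = √(1200² + 2190²) = 2500 Ω

2500 Ω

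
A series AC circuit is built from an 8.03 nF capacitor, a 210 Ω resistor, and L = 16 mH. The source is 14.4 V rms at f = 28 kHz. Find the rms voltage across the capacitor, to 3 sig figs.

4.81 V

ω = 2πf = 175900 rad/s
X_L = ωL = 2810 Ω
X_C = 1/(ωC) = 708 Ω
Net reactance X = X_L − X_C = 2110 Ω
Z = 210 + j2110 Ω
|Z| = √(210² + 2110²) = 2120 Ω
I = V/|Z| = 6.80 mA
V_C = I·|Z_C| = 0.00680 × 708 = 4.81 V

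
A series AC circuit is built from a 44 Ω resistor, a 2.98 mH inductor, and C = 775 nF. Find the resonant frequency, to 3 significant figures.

3.31 kHz

ω₀ = 1/√(LC) = 1/√(0.00298 × 7.75e-07) = 20810 rad/s
f₀ = ω₀/(2π) = 3.31 kHz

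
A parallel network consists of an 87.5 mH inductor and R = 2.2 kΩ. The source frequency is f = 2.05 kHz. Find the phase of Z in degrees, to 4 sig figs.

62.87°

ω = 2πf = 12880 rad/s
X_L = ωL = 1127 Ω
Parallel: admittances add. Y = 1/R + 1/(jωL)
Y = (0.0004545 − j0.0008873) S
|Y| = 0.0009969 S → |Z| = 1/|Y| = 1003 Ω, ∠Z = −∠Y = 62.87°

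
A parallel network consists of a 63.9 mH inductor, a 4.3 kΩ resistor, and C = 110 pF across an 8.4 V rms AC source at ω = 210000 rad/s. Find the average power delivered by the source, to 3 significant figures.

16.4 mW

X_L = ωL = 13400 Ω
X_C = 1/(ωC) = 43300 Ω
Parallel: admittances add. Y = 1/R + 1/(jωL) + jωC
Y = (0.000233 − j5.14e-05) S
|Y| = 0.000238 S → |Z| = 1/|Y| = 4200 Ω, ∠Z = −∠Y = 12.5°
I = V/|Z| = 2.00 mA
P = VI cos φ = 8.4 × 0.00200 × cos(12.5°) = 16.4 mW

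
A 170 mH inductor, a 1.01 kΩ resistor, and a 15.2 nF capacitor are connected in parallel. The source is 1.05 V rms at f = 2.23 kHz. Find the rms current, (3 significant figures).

ω = 2πf = 14010 rad/s
X_L = ωL = 2380 Ω
X_C = 1/(ωC) = 4700 Ω
Parallel: admittances add. Y = 1/R + 1/(jωL) + jωC
Y = (0.000990 − j0.000207) S
|Y| = 0.00101 S → |Z| = 1/|Y| = 989 Ω, ∠Z = −∠Y = 11.8°
I = V/|Z| = 1.05/989 = 1.06 mA

1.06 mA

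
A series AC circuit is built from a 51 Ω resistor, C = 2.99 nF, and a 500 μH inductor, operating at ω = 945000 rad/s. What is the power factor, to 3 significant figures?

0.395

X_L = ωL = 472 Ω
X_C = 1/(ωC) = 354 Ω
Net reactance X = X_L − X_C = 119 Ω
Z = 51.0 + j119 Ω
|Z| = √(51.0² + 119²) = 129 Ω
∠Z = arctan(119/51.0) = 66.7°
cos φ = cos(66.7°) = 0.395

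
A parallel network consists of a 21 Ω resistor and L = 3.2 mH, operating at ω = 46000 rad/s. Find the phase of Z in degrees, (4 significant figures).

X_L = ωL = 147.2 Ω
Parallel: admittances add. Y = 1/R + 1/(jωL)
Y = (0.04762 − j0.006793) S
|Y| = 0.04810 S → |Z| = 1/|Y| = 20.79 Ω, ∠Z = −∠Y = 8.119°

8.119°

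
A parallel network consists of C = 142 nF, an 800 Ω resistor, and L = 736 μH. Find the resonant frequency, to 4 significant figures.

ω₀ = 1/√(LC) = 1/√(0.000736 × 1.42e-07) = 97820 rad/s
f₀ = ω₀/(2π) = 15.57 kHz

15.57 kHz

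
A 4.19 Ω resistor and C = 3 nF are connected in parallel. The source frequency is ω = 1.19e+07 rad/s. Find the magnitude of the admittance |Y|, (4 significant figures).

241.3 mS

X_C = 1/(ωC) = 28.01 Ω
Parallel: admittances add. Y = 1/R + jωC
Y = (0.2387 + j0.03570) S
|Y| = 0.2413 S → |Z| = 1/|Y| = 4.144 Ω, ∠Z = −∠Y = -8.507°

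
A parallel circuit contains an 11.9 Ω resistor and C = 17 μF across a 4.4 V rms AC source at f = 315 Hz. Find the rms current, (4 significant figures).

398.3 mA

ω = 2πf = 1979 rad/s
X_C = 1/(ωC) = 29.72 Ω
Parallel: admittances add. Y = 1/R + jωC
Y = (0.08403 + j0.03365) S
|Y| = 0.09052 S → |Z| = 1/|Y| = 11.05 Ω, ∠Z = −∠Y = -21.82°
I = V/|Z| = 4.4/11.05 = 398.3 mA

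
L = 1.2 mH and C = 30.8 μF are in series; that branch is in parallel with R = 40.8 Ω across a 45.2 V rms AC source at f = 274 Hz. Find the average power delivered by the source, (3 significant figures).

50.1 W

ω = 2πf = 1722 rad/s
X_L = ωL = 2.07 Ω
X_C = 1/(ωC) = 18.9 Ω
Branch 1: Z₁ = R = 40.8 Ω
Branch 2 (series LC): Z₂ = j(X_L − X_C) = −j16.8 Ω
Parallel: Z = Z₁Z₂/(Z₁+Z₂), |Z| = 15.5 Ω, ∠Z = -67.6°
I = V/|Z| = 2.91 A
P = VI cos φ = 45.2 × 2.91 × cos(-67.6°) = 50.1 W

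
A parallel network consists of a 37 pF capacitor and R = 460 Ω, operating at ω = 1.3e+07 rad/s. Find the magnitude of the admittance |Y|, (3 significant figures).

2.23 mS

X_C = 1/(ωC) = 2080 Ω
Parallel: admittances add. Y = 1/R + jωC
Y = (0.00217 + j0.000481) S
|Y| = 0.00223 S → |Z| = 1/|Y| = 449 Ω, ∠Z = −∠Y = -12.5°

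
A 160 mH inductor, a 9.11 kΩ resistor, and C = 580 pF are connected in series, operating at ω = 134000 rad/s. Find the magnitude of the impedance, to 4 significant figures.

X_L = ωL = 21440 Ω
X_C = 1/(ωC) = 12870 Ω
Net reactance X = X_L − X_C = 8573 Ω
Z = 9110 + j8573 Ω
|Z| = √(9110² + 8573²) = 12510 Ω

12510 Ω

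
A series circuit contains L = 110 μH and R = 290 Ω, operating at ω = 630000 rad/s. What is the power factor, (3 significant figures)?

X_L = ωL = 69.3 Ω
Z = 290 + j69.3 Ω
|Z| = √(290² + 69.3²) = 298 Ω
∠Z = arctan(69.3/290) = 13.4°
cos φ = cos(13.4°) = 0.973

0.973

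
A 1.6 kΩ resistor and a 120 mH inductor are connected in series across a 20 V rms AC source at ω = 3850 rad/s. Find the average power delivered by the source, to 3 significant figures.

231 mW

X_L = ωL = 462 Ω
Z = 1600 + j462 Ω
|Z| = √(1600² + 462²) = 1670 Ω
∠Z = arctan(462/1600) = 16.1°
I = V/|Z| = 12.0 mA
P = VI cos φ = 20 × 0.0120 × cos(16.1°) = 231 mW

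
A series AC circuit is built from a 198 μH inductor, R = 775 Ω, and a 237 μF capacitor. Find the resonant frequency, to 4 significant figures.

ω₀ = 1/√(LC) = 1/√(0.000198 × 0.000237) = 4616 rad/s
f₀ = ω₀/(2π) = 734.7 Hz

734.7 Hz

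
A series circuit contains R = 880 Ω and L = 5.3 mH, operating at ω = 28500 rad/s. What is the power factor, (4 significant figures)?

0.9856

X_L = ωL = 151.1 Ω
Z = 880.0 + j151.1 Ω
|Z| = √(880.0² + 151.1²) = 892.9 Ω
∠Z = arctan(151.1/880.0) = 9.740°
cos φ = cos(9.740°) = 0.9856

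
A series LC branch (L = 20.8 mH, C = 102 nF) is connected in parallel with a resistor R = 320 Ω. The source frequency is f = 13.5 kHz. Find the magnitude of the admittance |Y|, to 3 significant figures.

ω = 2πf = 84820 rad/s
X_L = ωL = 1760 Ω
X_C = 1/(ωC) = 116 Ω
Branch 1: Z₁ = R = 320 Ω
Branch 2 (series LC): Z₂ = j(X_L − X_C) = j1650 Ω
Parallel: Z = Z₁Z₂/(Z₁+Z₂), |Z| = 314 Ω, ∠Z = 11.0°
|Y| = 1/|Z| = 3.18 mS

3.18 mS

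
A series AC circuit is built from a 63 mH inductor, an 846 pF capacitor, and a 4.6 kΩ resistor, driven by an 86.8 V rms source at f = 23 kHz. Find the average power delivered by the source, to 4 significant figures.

ω = 2πf = 144500 rad/s
X_L = ωL = 9104 Ω
X_C = 1/(ωC) = 8179 Ω
Net reactance X = X_L − X_C = 924.9 Ω
Z = 4600 + j924.9 Ω
|Z| = √(4600² + 924.9²) = 4692 Ω
∠Z = arctan(924.9/4600) = 11.37°
I = V/|Z| = 18.50 mA
P = VI cos φ = 86.8 × 0.01850 × cos(11.37°) = 1.574 W

1.574 W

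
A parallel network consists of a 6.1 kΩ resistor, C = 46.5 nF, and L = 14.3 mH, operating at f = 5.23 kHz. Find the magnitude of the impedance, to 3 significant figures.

1610 Ω

ω = 2πf = 32860 rad/s
X_L = ωL = 470 Ω
X_C = 1/(ωC) = 654 Ω
Parallel: admittances add. Y = 1/R + 1/(jωL) + jωC
Y = (0.000164 − j0.000600) S
|Y| = 0.000622 S → |Z| = 1/|Y| = 1610 Ω, ∠Z = −∠Y = 74.7°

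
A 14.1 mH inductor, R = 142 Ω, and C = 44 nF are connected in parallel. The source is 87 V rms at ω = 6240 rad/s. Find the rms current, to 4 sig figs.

1.143 A

X_L = ωL = 87.98 Ω
X_C = 1/(ωC) = 3642 Ω
Parallel: admittances add. Y = 1/R + 1/(jωL) + jωC
Y = (0.007042 − j0.01109) S
|Y| = 0.01314 S → |Z| = 1/|Y| = 76.12 Ω, ∠Z = −∠Y = 57.59°
I = V/|Z| = 87/76.12 = 1.143 A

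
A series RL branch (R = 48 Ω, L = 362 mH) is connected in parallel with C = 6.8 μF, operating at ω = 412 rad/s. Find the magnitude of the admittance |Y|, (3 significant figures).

X_L = ωL = 149 Ω
X_C = 1/(ωC) = 357 Ω
Branch 1 (R+jX_L): Z₁ = 48.0 + j149 Ω, |Z₁| = 157 Ω
Branch 2 (−jX_C): Z₂ = −j357 Ω
Parallel: Z = Z₁Z₂/(Z₁+Z₂), |Z| = 262 Ω, ∠Z = 59.2°
|Y| = 1/|Z| = 3.81 mS

3.81 mS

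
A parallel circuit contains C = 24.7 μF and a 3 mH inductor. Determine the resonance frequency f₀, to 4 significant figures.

ω₀ = 1/√(LC) = 1/√(0.003 × 2.47e-05) = 3674 rad/s
f₀ = ω₀/(2π) = 584.7 Hz

584.7 Hz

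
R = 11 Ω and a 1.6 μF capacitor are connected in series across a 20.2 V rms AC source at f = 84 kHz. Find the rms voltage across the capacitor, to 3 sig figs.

ω = 2πf = 527800 rad/s
X_C = 1/(ωC) = 1.18 Ω
Z = 11.0 − j1.18 Ω
|Z| = √(11.0² + 1.18²) = 11.1 Ω
I = V/|Z| = 1.83 A
V_C = I·|Z_C| = 1.83 × 1.18 = 2.16 V

2.16 V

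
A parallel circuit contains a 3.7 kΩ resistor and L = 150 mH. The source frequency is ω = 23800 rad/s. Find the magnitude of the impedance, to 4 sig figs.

2569 Ω

X_L = ωL = 3570 Ω
Parallel: admittances add. Y = 1/R + 1/(jωL)
Y = (0.0002703 − j0.0002801) S
|Y| = 0.0003892 S → |Z| = 1/|Y| = 2569 Ω, ∠Z = −∠Y = 46.02°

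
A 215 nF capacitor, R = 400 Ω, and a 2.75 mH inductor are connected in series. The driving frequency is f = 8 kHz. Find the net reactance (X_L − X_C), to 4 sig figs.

ω = 2πf = 50270 rad/s
X_L = ωL = 138.2 Ω
X_C = 1/(ωC) = 92.53 Ω
X = 138.2 − 92.53 = 45.70 Ω

45.70 Ω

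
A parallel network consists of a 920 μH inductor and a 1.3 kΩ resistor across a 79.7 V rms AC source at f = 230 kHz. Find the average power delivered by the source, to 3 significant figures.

ω = 2πf = 1.445e+06 rad/s
X_L = ωL = 1330 Ω
Parallel: admittances add. Y = 1/R + 1/(jωL)
Y = (0.000769 − j0.000752) S
|Y| = 0.00108 S → |Z| = 1/|Y| = 930 Ω, ∠Z = −∠Y = 44.4°
I = V/|Z| = 85.7 mA
P = VI cos φ = 79.7 × 0.0857 × cos(44.4°) = 4.89 W

4.89 W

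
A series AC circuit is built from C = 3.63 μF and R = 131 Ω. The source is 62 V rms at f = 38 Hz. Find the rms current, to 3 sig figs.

ω = 2πf = 238.8 rad/s
X_C = 1/(ωC) = 1150 Ω
Z = 131 − j1150 Ω
|Z| = √(131² + 1150²) = 1160 Ω
I = V/|Z| = 62/1160 = 53.4 mA

53.4 mA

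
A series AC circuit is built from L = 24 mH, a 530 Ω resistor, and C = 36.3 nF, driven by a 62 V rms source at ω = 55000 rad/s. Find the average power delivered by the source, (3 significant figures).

X_L = ωL = 1320 Ω
X_C = 1/(ωC) = 501 Ω
Net reactance X = X_L − X_C = 819 Ω
Z = 530 + j819 Ω
|Z| = √(530² + 819²) = 976 Ω
∠Z = arctan(819/530) = 57.1°
I = V/|Z| = 63.5 mA
P = VI cos φ = 62 × 0.0635 × cos(57.1°) = 2.14 W

2.14 W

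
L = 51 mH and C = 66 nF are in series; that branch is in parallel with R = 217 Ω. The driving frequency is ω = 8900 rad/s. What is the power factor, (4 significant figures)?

X_L = ωL = 453.9 Ω
X_C = 1/(ωC) = 1702 Ω
Branch 1: Z₁ = R = 217.0 Ω
Branch 2 (series LC): Z₂ = j(X_L − X_C) = −j1249 Ω
Parallel: Z = Z₁Z₂/(Z₁+Z₂), |Z| = 213.8 Ω, ∠Z = -9.860°
cos φ = cos(-9.860°) = 0.9852

0.9852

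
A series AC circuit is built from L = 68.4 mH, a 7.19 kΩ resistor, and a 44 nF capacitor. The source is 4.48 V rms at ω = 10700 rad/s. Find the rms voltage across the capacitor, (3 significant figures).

X_L = ωL = 732 Ω
X_C = 1/(ωC) = 2120 Ω
Net reactance X = X_L − X_C = -1390 Ω
Z = 7190 − j1390 Ω
|Z| = √(7190² + 1390²) = 7320 Ω
I = V/|Z| = 612 μA
V_C = I·|Z_C| = 0.000612 × 2120 = 1.30 V

1.30 V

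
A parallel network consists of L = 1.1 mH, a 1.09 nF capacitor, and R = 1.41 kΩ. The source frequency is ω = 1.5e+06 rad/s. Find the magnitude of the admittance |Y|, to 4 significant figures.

X_L = ωL = 1650 Ω
X_C = 1/(ωC) = 611.6 Ω
Parallel: admittances add. Y = 1/R + 1/(jωL) + jωC
Y = (0.0007092 + j0.001029) S
|Y| = 0.001250 S → |Z| = 1/|Y| = 800.2 Ω, ∠Z = −∠Y = -55.42°

1.250 mS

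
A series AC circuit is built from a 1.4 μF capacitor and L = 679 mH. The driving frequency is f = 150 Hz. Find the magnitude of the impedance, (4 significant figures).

ω = 2πf = 942.5 rad/s
X_L = ωL = 639.9 Ω
X_C = 1/(ωC) = 757.9 Ω
Net reactance X = X_L − X_C = -117.9 Ω
Z = − j117.9 Ω
|Z| = √(0² + 117.9²) = 117.9 Ω

117.9 Ω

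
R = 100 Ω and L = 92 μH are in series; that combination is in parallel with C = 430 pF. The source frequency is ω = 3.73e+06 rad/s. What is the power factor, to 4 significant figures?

X_L = ωL = 343.2 Ω
X_C = 1/(ωC) = 623.5 Ω
Branch 1 (R+jX_L): Z₁ = 100.0 + j343.2 Ω, |Z₁| = 357.4 Ω
Branch 2 (−jX_C): Z₂ = −j623.5 Ω
Parallel: Z = Z₁Z₂/(Z₁+Z₂), |Z| = 748.8 Ω, ∠Z = 54.12°
cos φ = cos(54.12°) = 0.5861

0.5861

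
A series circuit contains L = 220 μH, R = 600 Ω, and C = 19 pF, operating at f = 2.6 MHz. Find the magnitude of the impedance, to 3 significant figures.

706 Ω

ω = 2πf = 1.634e+07 rad/s
X_L = ωL = 3590 Ω
X_C = 1/(ωC) = 3220 Ω
Net reactance X = X_L − X_C = 372 Ω
Z = 600 + j372 Ω
|Z| = √(600² + 372²) = 706 Ω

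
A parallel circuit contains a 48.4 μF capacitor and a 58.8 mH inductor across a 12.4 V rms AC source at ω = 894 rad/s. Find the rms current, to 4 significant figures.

X_L = ωL = 52.57 Ω
X_C = 1/(ωC) = 23.11 Ω
Parallel: admittances add. Y = 1/(jωL) + jωC
Y = (0 + j0.02425) S
|Y| = 0.02425 S → |Z| = 1/|Y| = 41.24 Ω, ∠Z = −∠Y = -90.00°
I = V/|Z| = 12.4/41.24 = 300.7 mA

300.7 mA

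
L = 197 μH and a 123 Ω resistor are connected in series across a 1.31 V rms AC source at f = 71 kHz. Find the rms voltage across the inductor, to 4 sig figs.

ω = 2πf = 446100 rad/s
X_L = ωL = 87.88 Ω
Z = 123.0 + j87.88 Ω
|Z| = √(123.0² + 87.88²) = 151.2 Ω
I = V/|Z| = 8.666 mA
V_L = I·|Z_L| = 0.008666 × 87.88 = 0.7616 V

0.7616 V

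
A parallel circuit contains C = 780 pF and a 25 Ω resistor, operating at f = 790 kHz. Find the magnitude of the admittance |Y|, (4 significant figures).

40.19 mS

ω = 2πf = 4.964e+06 rad/s
X_C = 1/(ωC) = 258.3 Ω
Parallel: admittances add. Y = 1/R + jωC
Y = (0.04000 + j0.003872) S
|Y| = 0.04019 S → |Z| = 1/|Y| = 24.88 Ω, ∠Z = −∠Y = -5.529°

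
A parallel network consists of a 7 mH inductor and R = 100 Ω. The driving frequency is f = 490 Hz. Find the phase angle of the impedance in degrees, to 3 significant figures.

ω = 2πf = 3079 rad/s
X_L = ωL = 21.6 Ω
Parallel: admittances add. Y = 1/R + 1/(jωL)
Y = (0.0100 − j0.0464) S
|Y| = 0.0475 S → |Z| = 1/|Y| = 21.1 Ω, ∠Z = −∠Y = 77.8°

77.8°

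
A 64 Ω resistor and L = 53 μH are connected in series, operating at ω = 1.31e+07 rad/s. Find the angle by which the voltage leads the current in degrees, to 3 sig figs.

X_L = ωL = 694 Ω
Z = 64.0 + j694 Ω
|Z| = √(64.0² + 694²) = 697 Ω
∠Z = arctan(694/64.0) = 84.7°

84.7°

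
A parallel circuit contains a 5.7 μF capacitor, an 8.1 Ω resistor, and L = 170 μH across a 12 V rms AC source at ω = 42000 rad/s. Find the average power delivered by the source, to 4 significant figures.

17.78 W

X_L = ωL = 7.140 Ω
X_C = 1/(ωC) = 4.177 Ω
Parallel: admittances add. Y = 1/R + 1/(jωL) + jωC
Y = (0.1235 + j0.09934) S
|Y| = 0.1585 S → |Z| = 1/|Y| = 6.311 Ω, ∠Z = −∠Y = -38.82°
I = V/|Z| = 1.902 A
P = VI cos φ = 12 × 1.902 × cos(-38.82°) = 17.78 W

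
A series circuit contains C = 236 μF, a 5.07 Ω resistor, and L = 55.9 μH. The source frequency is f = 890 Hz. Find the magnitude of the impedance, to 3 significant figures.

ω = 2πf = 5592 rad/s
X_L = ωL = 0.313 Ω
X_C = 1/(ωC) = 0.758 Ω
Net reactance X = X_L − X_C = -0.445 Ω
Z = 5.07 − j0.445 Ω
|Z| = √(5.07² + 0.445²) = 5.09 Ω

5.09 Ω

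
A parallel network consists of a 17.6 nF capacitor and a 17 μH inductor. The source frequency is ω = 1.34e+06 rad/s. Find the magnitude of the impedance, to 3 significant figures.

49.2 Ω

X_L = ωL = 22.8 Ω
X_C = 1/(ωC) = 42.4 Ω
Parallel: admittances add. Y = 1/(jωL) + jωC
Y = (0 − j0.0203) S
|Y| = 0.0203 S → |Z| = 1/|Y| = 49.2 Ω, ∠Z = −∠Y = 90.0°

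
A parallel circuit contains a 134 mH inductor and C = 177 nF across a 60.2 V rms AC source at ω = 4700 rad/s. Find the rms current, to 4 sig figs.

X_L = ωL = 629.8 Ω
X_C = 1/(ωC) = 1202 Ω
Parallel: admittances add. Y = 1/(jωL) + jωC
Y = (0 − j0.0007559) S
|Y| = 0.0007559 S → |Z| = 1/|Y| = 1323 Ω, ∠Z = −∠Y = 90.00°
I = V/|Z| = 60.2/1323 = 45.51 mA

45.51 mA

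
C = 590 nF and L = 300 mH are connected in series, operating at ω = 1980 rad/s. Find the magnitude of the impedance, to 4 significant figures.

262.0 Ω

X_L = ωL = 594.0 Ω
X_C = 1/(ωC) = 856.0 Ω
Net reactance X = X_L − X_C = -262.0 Ω
Z = − j262.0 Ω
|Z| = √(0² + 262.0²) = 262.0 Ω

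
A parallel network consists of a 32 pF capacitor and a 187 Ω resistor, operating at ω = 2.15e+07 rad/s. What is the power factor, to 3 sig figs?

X_C = 1/(ωC) = 1450 Ω
Parallel: admittances add. Y = 1/R + jωC
Y = (0.00535 + j0.000688) S
|Y| = 0.00539 S → |Z| = 1/|Y| = 185 Ω, ∠Z = −∠Y = -7.33°
cos φ = cos(-7.33°) = 0.992

0.992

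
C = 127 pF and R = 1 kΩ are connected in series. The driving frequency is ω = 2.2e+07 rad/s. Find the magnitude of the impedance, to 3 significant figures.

1060 Ω

X_C = 1/(ωC) = 358 Ω
Z = 1000 − j358 Ω
|Z| = √(1000² + 358²) = 1060 Ω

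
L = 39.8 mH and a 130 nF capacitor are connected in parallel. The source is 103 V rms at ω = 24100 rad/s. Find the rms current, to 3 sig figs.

X_L = ωL = 959 Ω
X_C = 1/(ωC) = 319 Ω
Parallel: admittances add. Y = 1/(jωL) + jωC
Y = (0 + j0.00209) S
|Y| = 0.00209 S → |Z| = 1/|Y| = 478 Ω, ∠Z = −∠Y = -90.0°
I = V/|Z| = 103/478 = 215 mA

215 mA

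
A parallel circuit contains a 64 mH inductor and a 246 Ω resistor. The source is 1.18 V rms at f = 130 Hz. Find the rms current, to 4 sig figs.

23.08 mA

ω = 2πf = 816.8 rad/s
X_L = ωL = 52.28 Ω
Parallel: admittances add. Y = 1/R + 1/(jωL)
Y = (0.004065 − j0.01913) S
|Y| = 0.01956 S → |Z| = 1/|Y| = 51.13 Ω, ∠Z = −∠Y = 78.00°
I = V/|Z| = 1.18/51.13 = 23.08 mA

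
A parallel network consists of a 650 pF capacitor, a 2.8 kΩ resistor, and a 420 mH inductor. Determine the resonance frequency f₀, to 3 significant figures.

ω₀ = 1/√(LC) = 1/√(0.42 × 6.5e-10) = 60520 rad/s
f₀ = ω₀/(2π) = 9.63 kHz

9.63 kHz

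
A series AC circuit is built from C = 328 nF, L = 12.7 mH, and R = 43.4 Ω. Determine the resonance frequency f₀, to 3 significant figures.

ω₀ = 1/√(LC) = 1/√(0.0127 × 3.28e-07) = 15490 rad/s
f₀ = ω₀/(2π) = 2.47 kHz

2.47 kHz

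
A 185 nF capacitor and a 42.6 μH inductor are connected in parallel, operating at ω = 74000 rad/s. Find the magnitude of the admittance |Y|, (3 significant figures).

304 mS

X_L = ωL = 3.15 Ω
X_C = 1/(ωC) = 73.0 Ω
Parallel: admittances add. Y = 1/(jωL) + jωC
Y = (0 − j0.304) S
|Y| = 0.304 S → |Z| = 1/|Y| = 3.29 Ω, ∠Z = −∠Y = 90.0°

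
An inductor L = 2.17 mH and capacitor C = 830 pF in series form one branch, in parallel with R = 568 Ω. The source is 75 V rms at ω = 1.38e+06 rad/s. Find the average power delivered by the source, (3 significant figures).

X_L = ωL = 2990 Ω
X_C = 1/(ωC) = 873 Ω
Branch 1: Z₁ = R = 568 Ω
Branch 2 (series LC): Z₂ = j(X_L − X_C) = j2120 Ω
Parallel: Z = Z₁Z₂/(Z₁+Z₂), |Z| = 549 Ω, ∠Z = 15.0°
I = V/|Z| = 137 mA
P = VI cos φ = 75 × 0.137 × cos(15.0°) = 9.90 W

9.90 W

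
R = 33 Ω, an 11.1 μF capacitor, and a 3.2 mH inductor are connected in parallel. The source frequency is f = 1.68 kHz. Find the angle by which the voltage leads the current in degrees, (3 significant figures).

-70.9°

ω = 2πf = 10560 rad/s
X_L = ωL = 33.8 Ω
X_C = 1/(ωC) = 8.53 Ω
Parallel: admittances add. Y = 1/R + 1/(jωL) + jωC
Y = (0.0303 + j0.0876) S
|Y| = 0.0927 S → |Z| = 1/|Y| = 10.8 Ω, ∠Z = −∠Y = -70.9°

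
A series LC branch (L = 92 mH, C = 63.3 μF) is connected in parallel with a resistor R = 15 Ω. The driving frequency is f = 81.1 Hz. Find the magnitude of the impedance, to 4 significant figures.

10.90 Ω

ω = 2πf = 509.6 rad/s
X_L = ωL = 46.88 Ω
X_C = 1/(ωC) = 31.00 Ω
Branch 1: Z₁ = R = 15.00 Ω
Branch 2 (series LC): Z₂ = j(X_L − X_C) = j15.88 Ω
Parallel: Z = Z₁Z₂/(Z₁+Z₂), |Z| = 10.90 Ω, ∠Z = 43.37°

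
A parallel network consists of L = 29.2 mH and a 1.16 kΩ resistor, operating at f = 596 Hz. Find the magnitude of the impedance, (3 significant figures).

109 Ω

ω = 2πf = 3745 rad/s
X_L = ωL = 109 Ω
Parallel: admittances add. Y = 1/R + 1/(jωL)
Y = (0.000862 − j0.00915) S
|Y| = 0.00919 S → |Z| = 1/|Y| = 109 Ω, ∠Z = −∠Y = 84.6°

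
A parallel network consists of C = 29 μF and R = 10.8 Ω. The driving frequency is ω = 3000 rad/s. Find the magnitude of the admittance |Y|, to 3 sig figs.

127 mS

X_C = 1/(ωC) = 11.5 Ω
Parallel: admittances add. Y = 1/R + jωC
Y = (0.0926 + j0.0870) S
|Y| = 0.127 S → |Z| = 1/|Y| = 7.87 Ω, ∠Z = −∠Y = -43.2°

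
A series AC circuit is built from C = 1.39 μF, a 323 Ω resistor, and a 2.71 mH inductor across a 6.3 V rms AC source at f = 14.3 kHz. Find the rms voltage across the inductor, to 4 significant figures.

3.838 V

ω = 2πf = 89850 rad/s
X_L = ωL = 243.5 Ω
X_C = 1/(ωC) = 8.007 Ω
Net reactance X = X_L − X_C = 235.5 Ω
Z = 323.0 + j235.5 Ω
|Z| = √(323.0² + 235.5²) = 399.7 Ω
I = V/|Z| = 15.76 mA
V_L = I·|Z_L| = 0.01576 × 243.5 = 3.838 V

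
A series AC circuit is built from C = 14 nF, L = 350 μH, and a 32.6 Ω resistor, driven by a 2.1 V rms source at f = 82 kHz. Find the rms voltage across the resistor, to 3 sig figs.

ω = 2πf = 515200 rad/s
X_L = ωL = 180 Ω
X_C = 1/(ωC) = 139 Ω
Net reactance X = X_L − X_C = 41.7 Ω
Z = 32.6 + j41.7 Ω
|Z| = √(32.6² + 41.7²) = 52.9 Ω
I = V/|Z| = 39.7 mA
V_R = I·|Z_R| = 0.0397 × 32.6 = 1.29 V

1.29 V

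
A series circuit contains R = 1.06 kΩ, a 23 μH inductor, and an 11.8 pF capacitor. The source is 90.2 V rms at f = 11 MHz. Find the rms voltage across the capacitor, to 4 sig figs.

98.70 V

ω = 2πf = 6.912e+07 rad/s
X_L = ωL = 1590 Ω
X_C = 1/(ωC) = 1226 Ω
Net reactance X = X_L − X_C = 363.5 Ω
Z = 1060 + j363.5 Ω
|Z| = √(1060² + 363.5²) = 1121 Ω
I = V/|Z| = 80.49 mA
V_C = I·|Z_C| = 0.08049 × 1226 = 98.70 V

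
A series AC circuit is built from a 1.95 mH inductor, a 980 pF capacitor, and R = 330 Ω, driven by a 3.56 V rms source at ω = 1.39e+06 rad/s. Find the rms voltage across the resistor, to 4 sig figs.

X_L = ωL = 2710 Ω
X_C = 1/(ωC) = 734.1 Ω
Net reactance X = X_L − X_C = 1976 Ω
Z = 330.0 + j1976 Ω
|Z| = √(330.0² + 1976²) = 2004 Ω
I = V/|Z| = 1.777 mA
V_R = I·|Z_R| = 0.001777 × 330.0 = 0.5863 V

0.5863 V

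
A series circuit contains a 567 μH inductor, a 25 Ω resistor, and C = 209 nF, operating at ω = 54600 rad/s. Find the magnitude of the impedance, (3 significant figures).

X_L = ωL = 31.0 Ω
X_C = 1/(ωC) = 87.6 Ω
Net reactance X = X_L − X_C = -56.7 Ω
Z = 25.0 − j56.7 Ω
|Z| = √(25.0² + 56.7²) = 61.9 Ω

61.9 Ω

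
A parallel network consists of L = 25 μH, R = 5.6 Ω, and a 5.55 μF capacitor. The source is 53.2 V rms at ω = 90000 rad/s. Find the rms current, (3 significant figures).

X_L = ωL = 2.25 Ω
X_C = 1/(ωC) = 2.00 Ω
Parallel: admittances add. Y = 1/R + 1/(jωL) + jωC
Y = (0.179 + j0.0551) S
|Y| = 0.187 S → |Z| = 1/|Y| = 5.35 Ω, ∠Z = −∠Y = -17.1°
I = V/|Z| = 53.2/5.35 = 9.94 A

9.94 A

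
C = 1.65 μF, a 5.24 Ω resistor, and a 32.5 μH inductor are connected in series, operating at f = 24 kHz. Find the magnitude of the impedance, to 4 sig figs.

5.314 Ω

ω = 2πf = 150800 rad/s
X_L = ωL = 4.901 Ω
X_C = 1/(ωC) = 4.019 Ω
Net reactance X = X_L − X_C = 0.8818 Ω
Z = 5.240 + j0.8818 Ω
|Z| = √(5.240² + 0.8818²) = 5.314 Ω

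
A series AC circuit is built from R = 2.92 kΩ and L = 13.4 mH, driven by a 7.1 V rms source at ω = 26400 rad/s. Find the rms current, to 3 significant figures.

X_L = ωL = 354 Ω
Z = 2920 + j354 Ω
|Z| = √(2920² + 354²) = 2940 Ω
I = V/|Z| = 7.1/2940 = 2.41 mA

2.41 mA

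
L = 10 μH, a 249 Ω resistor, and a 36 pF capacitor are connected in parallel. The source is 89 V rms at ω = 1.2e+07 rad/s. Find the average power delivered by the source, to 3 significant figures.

X_L = ωL = 120 Ω
X_C = 1/(ωC) = 2310 Ω
Parallel: admittances add. Y = 1/R + 1/(jωL) + jωC
Y = (0.00402 − j0.00790) S
|Y| = 0.00886 S → |Z| = 1/|Y| = 113 Ω, ∠Z = −∠Y = 63.1°
I = V/|Z| = 789 mA
P = VI cos φ = 89 × 0.789 × cos(63.1°) = 31.8 W

31.8 W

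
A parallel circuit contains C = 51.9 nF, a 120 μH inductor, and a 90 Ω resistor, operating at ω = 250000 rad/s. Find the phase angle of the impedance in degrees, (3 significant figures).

61.4°

X_L = ωL = 30.0 Ω
X_C = 1/(ωC) = 77.1 Ω
Parallel: admittances add. Y = 1/R + 1/(jωL) + jωC
Y = (0.0111 − j0.0204) S
|Y| = 0.0232 S → |Z| = 1/|Y| = 43.1 Ω, ∠Z = −∠Y = 61.4°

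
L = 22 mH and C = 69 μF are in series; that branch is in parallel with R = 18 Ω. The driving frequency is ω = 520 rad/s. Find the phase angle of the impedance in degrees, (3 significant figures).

-47.6°

X_L = ωL = 11.4 Ω
X_C = 1/(ωC) = 27.9 Ω
Branch 1: Z₁ = R = 18.0 Ω
Branch 2 (series LC): Z₂ = j(X_L − X_C) = −j16.4 Ω
Parallel: Z = Z₁Z₂/(Z₁+Z₂), |Z| = 12.1 Ω, ∠Z = -47.6°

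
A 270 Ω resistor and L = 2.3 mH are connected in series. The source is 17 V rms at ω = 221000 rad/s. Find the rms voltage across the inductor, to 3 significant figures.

15.0 V

X_L = ωL = 508 Ω
Z = 270 + j508 Ω
|Z| = √(270² + 508²) = 576 Ω
I = V/|Z| = 29.5 mA
V_L = I·|Z_L| = 0.0295 × 508 = 15.0 V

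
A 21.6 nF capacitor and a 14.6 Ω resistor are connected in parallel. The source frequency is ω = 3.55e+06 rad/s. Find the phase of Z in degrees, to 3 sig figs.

-48.2°

X_C = 1/(ωC) = 13.0 Ω
Parallel: admittances add. Y = 1/R + jωC
Y = (0.0685 + j0.0767) S
|Y| = 0.103 S → |Z| = 1/|Y| = 9.73 Ω, ∠Z = −∠Y = -48.2°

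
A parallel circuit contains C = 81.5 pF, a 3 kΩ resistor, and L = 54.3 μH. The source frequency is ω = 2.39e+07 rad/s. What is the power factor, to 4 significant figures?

X_L = ωL = 1298 Ω
X_C = 1/(ωC) = 513.4 Ω
Parallel: admittances add. Y = 1/R + 1/(jωL) + jωC
Y = (0.0003333 + j0.001177) S
|Y| = 0.001224 S → |Z| = 1/|Y| = 817.3 Ω, ∠Z = −∠Y = -74.19°
cos φ = cos(-74.19°) = 0.2724

0.2724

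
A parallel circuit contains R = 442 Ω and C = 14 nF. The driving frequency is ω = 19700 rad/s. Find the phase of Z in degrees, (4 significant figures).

X_C = 1/(ωC) = 3626 Ω
Parallel: admittances add. Y = 1/R + jωC
Y = (0.002262 + j0.0002758) S
|Y| = 0.002279 S → |Z| = 1/|Y| = 438.8 Ω, ∠Z = −∠Y = -6.950°

-6.950°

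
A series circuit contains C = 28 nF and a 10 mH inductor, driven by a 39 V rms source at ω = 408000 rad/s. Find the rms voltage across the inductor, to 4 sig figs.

X_L = ωL = 4080 Ω
X_C = 1/(ωC) = 87.54 Ω
Net reactance X = X_L − X_C = 3992 Ω
Z = j3992 Ω
|Z| = √(0² + 3992²) = 3992 Ω
I = V/|Z| = 9.768 mA
V_L = I·|Z_L| = 0.009768 × 4080 = 39.86 V

39.86 V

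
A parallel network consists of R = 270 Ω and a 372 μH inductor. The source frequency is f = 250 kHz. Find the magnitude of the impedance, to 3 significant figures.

245 Ω

ω = 2πf = 1.571e+06 rad/s
X_L = ωL = 584 Ω
Parallel: admittances add. Y = 1/R + 1/(jωL)
Y = (0.00370 − j0.00171) S
|Y| = 0.00408 S → |Z| = 1/|Y| = 245 Ω, ∠Z = −∠Y = 24.8°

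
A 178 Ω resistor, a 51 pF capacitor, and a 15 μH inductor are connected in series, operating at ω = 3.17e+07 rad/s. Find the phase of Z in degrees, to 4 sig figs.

X_L = ωL = 475.5 Ω
X_C = 1/(ωC) = 618.5 Ω
Net reactance X = X_L − X_C = -143.0 Ω
Z = 178.0 − j143.0 Ω
|Z| = √(178.0² + 143.0²) = 228.4 Ω
∠Z = arctan(-143.0/178.0) = -38.79°

-38.79°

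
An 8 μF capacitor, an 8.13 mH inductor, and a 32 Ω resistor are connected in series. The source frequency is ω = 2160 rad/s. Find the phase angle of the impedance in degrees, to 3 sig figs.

X_L = ωL = 17.6 Ω
X_C = 1/(ωC) = 57.9 Ω
Net reactance X = X_L − X_C = -40.3 Ω
Z = 32.0 − j40.3 Ω
|Z| = √(32.0² + 40.3²) = 51.5 Ω
∠Z = arctan(-40.3/32.0) = -51.6°

-51.6°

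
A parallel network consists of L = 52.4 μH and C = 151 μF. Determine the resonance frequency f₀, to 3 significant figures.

ω₀ = 1/√(LC) = 1/√(5.24e-05 × 0.000151) = 11240 rad/s
f₀ = ω₀/(2π) = 1.79 kHz

1.79 kHz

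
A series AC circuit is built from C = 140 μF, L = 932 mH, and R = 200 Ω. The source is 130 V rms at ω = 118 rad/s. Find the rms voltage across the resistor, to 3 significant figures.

126 V

X_L = ωL = 110 Ω
X_C = 1/(ωC) = 60.5 Ω
Net reactance X = X_L − X_C = 49.4 Ω
Z = 200 + j49.4 Ω
|Z| = √(200² + 49.4²) = 206 Ω
I = V/|Z| = 631 mA
V_R = I·|Z_R| = 0.631 × 200 = 126 V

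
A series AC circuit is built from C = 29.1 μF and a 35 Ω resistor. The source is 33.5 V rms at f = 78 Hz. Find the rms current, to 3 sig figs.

ω = 2πf = 490.1 rad/s
X_C = 1/(ωC) = 70.1 Ω
Z = 35.0 − j70.1 Ω
|Z| = √(35.0² + 70.1²) = 78.4 Ω
I = V/|Z| = 33.5/78.4 = 427 mA

427 mA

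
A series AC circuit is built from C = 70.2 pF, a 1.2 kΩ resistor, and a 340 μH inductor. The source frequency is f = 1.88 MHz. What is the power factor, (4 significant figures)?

ω = 2πf = 1.181e+07 rad/s
X_L = ωL = 4016 Ω
X_C = 1/(ωC) = 1206 Ω
Net reactance X = X_L − X_C = 2810 Ω
Z = 1200 + j2810 Ω
|Z| = √(1200² + 2810²) = 3056 Ω
∠Z = arctan(2810/1200) = 66.88°
cos φ = cos(66.88°) = 0.3927

0.3927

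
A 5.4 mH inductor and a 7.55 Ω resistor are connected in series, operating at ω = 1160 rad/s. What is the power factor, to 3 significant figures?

X_L = ωL = 6.26 Ω
Z = 7.55 + j6.26 Ω
|Z| = √(7.55² + 6.26²) = 9.81 Ω
∠Z = arctan(6.26/7.55) = 39.7°
cos φ = cos(39.7°) = 0.770

0.770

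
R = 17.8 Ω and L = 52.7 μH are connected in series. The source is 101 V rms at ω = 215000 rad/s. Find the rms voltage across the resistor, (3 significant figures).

X_L = ωL = 11.3 Ω
Z = 17.8 + j11.3 Ω
|Z| = √(17.8² + 11.3²) = 21.1 Ω
I = V/|Z| = 4.79 A
V_R = I·|Z_R| = 4.79 × 17.8 = 85.2 V

85.2 V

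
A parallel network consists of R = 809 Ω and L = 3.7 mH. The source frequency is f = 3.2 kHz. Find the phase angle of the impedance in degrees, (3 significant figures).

ω = 2πf = 20110 rad/s
X_L = ωL = 74.4 Ω
Parallel: admittances add. Y = 1/R + 1/(jωL)
Y = (0.00124 − j0.0134) S
|Y| = 0.0135 S → |Z| = 1/|Y| = 74.1 Ω, ∠Z = −∠Y = 84.7°

84.7°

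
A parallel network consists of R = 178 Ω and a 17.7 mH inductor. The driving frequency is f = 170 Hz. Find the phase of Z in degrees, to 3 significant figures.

83.9°

ω = 2πf = 1068 rad/s
X_L = ωL = 18.9 Ω
Parallel: admittances add. Y = 1/R + 1/(jωL)
Y = (0.00562 − j0.0529) S
|Y| = 0.0532 S → |Z| = 1/|Y| = 18.8 Ω, ∠Z = −∠Y = 83.9°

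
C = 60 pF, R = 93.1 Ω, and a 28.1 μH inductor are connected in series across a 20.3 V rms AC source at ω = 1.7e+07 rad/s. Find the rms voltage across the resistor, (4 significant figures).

X_L = ωL = 477.7 Ω
X_C = 1/(ωC) = 980.4 Ω
Net reactance X = X_L − X_C = -502.7 Ω
Z = 93.10 − j502.7 Ω
|Z| = √(93.10² + 502.7²) = 511.2 Ω
I = V/|Z| = 39.71 mA
V_R = I·|Z_R| = 0.03971 × 93.10 = 3.697 V

3.697 V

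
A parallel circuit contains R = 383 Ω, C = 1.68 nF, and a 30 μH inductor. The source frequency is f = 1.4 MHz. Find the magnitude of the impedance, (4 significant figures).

ω = 2πf = 8.796e+06 rad/s
X_L = ωL = 263.9 Ω
X_C = 1/(ωC) = 67.67 Ω
Parallel: admittances add. Y = 1/R + 1/(jωL) + jωC
Y = (0.002611 + j0.01099) S
|Y| = 0.01129 S → |Z| = 1/|Y| = 88.54 Ω, ∠Z = −∠Y = -76.63°

88.54 Ω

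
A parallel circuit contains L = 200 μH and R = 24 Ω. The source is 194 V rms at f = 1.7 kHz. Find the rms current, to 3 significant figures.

91.2 A

ω = 2πf = 10680 rad/s
X_L = ωL = 2.14 Ω
Parallel: admittances add. Y = 1/R + 1/(jωL)
Y = (0.0417 − j0.468) S
|Y| = 0.470 S → |Z| = 1/|Y| = 2.13 Ω, ∠Z = −∠Y = 84.9°
I = V/|Z| = 194/2.13 = 91.2 A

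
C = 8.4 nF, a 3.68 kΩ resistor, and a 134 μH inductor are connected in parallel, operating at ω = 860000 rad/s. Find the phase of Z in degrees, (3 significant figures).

79.4°

X_L = ωL = 115 Ω
X_C = 1/(ωC) = 138 Ω
Parallel: admittances add. Y = 1/R + 1/(jωL) + jωC
Y = (0.000272 − j0.00145) S
|Y| = 0.00148 S → |Z| = 1/|Y| = 676 Ω, ∠Z = −∠Y = 79.4°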